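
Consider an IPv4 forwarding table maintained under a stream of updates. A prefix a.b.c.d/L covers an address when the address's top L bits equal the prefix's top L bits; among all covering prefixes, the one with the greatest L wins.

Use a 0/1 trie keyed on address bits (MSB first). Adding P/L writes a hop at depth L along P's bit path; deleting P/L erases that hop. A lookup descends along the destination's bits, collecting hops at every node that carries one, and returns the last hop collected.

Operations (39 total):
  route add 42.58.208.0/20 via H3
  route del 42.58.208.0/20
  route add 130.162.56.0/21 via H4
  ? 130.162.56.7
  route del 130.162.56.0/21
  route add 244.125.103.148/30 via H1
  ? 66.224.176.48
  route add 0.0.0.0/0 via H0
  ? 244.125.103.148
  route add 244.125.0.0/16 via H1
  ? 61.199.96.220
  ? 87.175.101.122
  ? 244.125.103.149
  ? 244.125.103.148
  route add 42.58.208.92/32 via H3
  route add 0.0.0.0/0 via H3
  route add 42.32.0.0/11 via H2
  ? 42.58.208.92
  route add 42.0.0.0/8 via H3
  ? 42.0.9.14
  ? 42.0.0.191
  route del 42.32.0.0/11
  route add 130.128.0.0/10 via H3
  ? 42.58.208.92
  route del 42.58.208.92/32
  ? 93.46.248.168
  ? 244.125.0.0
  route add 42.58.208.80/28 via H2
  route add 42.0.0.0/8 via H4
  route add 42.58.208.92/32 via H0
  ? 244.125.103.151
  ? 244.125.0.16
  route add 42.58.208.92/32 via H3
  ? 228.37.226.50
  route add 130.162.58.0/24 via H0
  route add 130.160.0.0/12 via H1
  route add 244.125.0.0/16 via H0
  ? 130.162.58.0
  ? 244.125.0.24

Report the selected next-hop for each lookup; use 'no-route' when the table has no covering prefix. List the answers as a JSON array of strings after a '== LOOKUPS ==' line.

Process each operation:
  add 42.58.208.0/20 -> H3 at depth 20
  - 42.58.208.0/20 clear@20
  add 130.162.56.0/21 -> H4 at depth 21
  ? 130.162.56.7  path d0:-→d1:-→d2:-→d3:-→d4:-→d5:-→d6:-→d7:-→d8:-→d9:-→d10:-→d11:-→d12:-→d13:-→d14:-→d15:-→d16:-→d17:-→d18:-→d19:-→d20:-→d21:H4  best=H4
  - 130.162.56.0/21 clear@21
  add 244.125.103.148/30 -> H1 at depth 30
  ? 66.224.176.48  path d0:-→d1:-  best=no-route
  add 0.0.0.0/0 -> H0 at depth 0
  ? 244.125.103.148  path d0:H0→d1:-→d2:-→d3:-→d4:-→d5:-→d6:-→d7:-→d8:-→d9:-→d10:-→d11:-→d12:-→d13:-→d14:-→d15:-→d16:-→d17:-→d18:-→d19:-→d20:-→d21:-→d22:-→d23:-→d24:-→d25:-→d26:-→d27:-→d28:-→d29:-→d30:H1  best=H1
  add 244.125.0.0/16 -> H1 at depth 16
  ? 61.199.96.220  path d0:H0→d1:-→d2:-→d3:-  best=H0
  ? 87.175.101.122  path d0:H0→d1:-  best=H0
  ? 244.125.103.149  path d0:H0→d1:-→d2:-→d3:-→d4:-→d5:-→d6:-→d7:-→d8:-→d9:-→d10:-→d11:-→d12:-→d13:-→d14:-→d15:-→d16:H1→d17:-→d18:-→d19:-→d20:-→d21:-→d22:-→d23:-→d24:-→d25:-→d26:-→d27:-→d28:-→d29:-→d30:H1  best=H1
  ? 244.125.103.148  path d0:H0→d1:-→d2:-→d3:-→d4:-→d5:-→d6:-→d7:-→d8:-→d9:-→d10:-→d11:-→d12:-→d13:-→d14:-→d15:-→d16:H1→d17:-→d18:-→d19:-→d20:-→d21:-→d22:-→d23:-→d24:-→d25:-→d26:-→d27:-→d28:-→d29:-→d30:H1  best=H1
  add 42.58.208.92/32 -> H3 at depth 32
  add 0.0.0.0/0 -> H3 at depth 0
  add 42.32.0.0/11 -> H2 at depth 11
  ? 42.58.208.92  path d0:H3→d1:-→d2:-→d3:-→d4:-→d5:-→d6:-→d7:-→d8:-→d9:-→d10:-→d11:H2→d12:-→d13:-→d14:-→d15:-→d16:-→d17:-→d18:-→d19:-→d20:-→d21:-→d22:-→d23:-→d24:-→d25:-→d26:-→d27:-→d28:-→d29:-→d30:-→d31:-→d32:H3  best=H3
  add 42.0.0.0/8 -> H3 at depth 8
  ? 42.0.9.14  path d0:H3→d1:-→d2:-→d3:-→d4:-→d5:-→d6:-→d7:-→d8:H3→d9:-→d10:-  best=H3
  ? 42.0.0.191  path d0:H3→d1:-→d2:-→d3:-→d4:-→d5:-→d6:-→d7:-→d8:H3→d9:-→d10:-  best=H3
  - 42.32.0.0/11 clear@11
  add 130.128.0.0/10 -> H3 at depth 10
  ? 42.58.208.92  path d0:H3→d1:-→d2:-→d3:-→d4:-→d5:-→d6:-→d7:-→d8:H3→d9:-→d10:-→d11:-→d12:-→d13:-→d14:-→d15:-→d16:-→d17:-→d18:-→d19:-→d20:-→d21:-→d22:-→d23:-→d24:-→d25:-→d26:-→d27:-→d28:-→d29:-→d30:-→d31:-→d32:H3  best=H3
  - 42.58.208.92/32 clear@32
  ? 93.46.248.168  path d0:H3→d1:-  best=H3
  ? 244.125.0.0  path d0:H3→d1:-→d2:-→d3:-→d4:-→d5:-→d6:-→d7:-→d8:-→d9:-→d10:-→d11:-→d12:-→d13:-→d14:-→d15:-→d16:H1→d17:-  best=H1
  add 42.58.208.80/28 -> H2 at depth 28
  add 42.0.0.0/8 -> H4 at depth 8
  add 42.58.208.92/32 -> H0 at depth 32
  ? 244.125.103.151  path d0:H3→d1:-→d2:-→d3:-→d4:-→d5:-→d6:-→d7:-→d8:-→d9:-→d10:-→d11:-→d12:-→d13:-→d14:-→d15:-→d16:H1→d17:-→d18:-→d19:-→d20:-→d21:-→d22:-→d23:-→d24:-→d25:-→d26:-→d27:-→d28:-→d29:-→d30:H1  best=H1
  ? 244.125.0.16  path d0:H3→d1:-→d2:-→d3:-→d4:-→d5:-→d6:-→d7:-→d8:-→d9:-→d10:-→d11:-→d12:-→d13:-→d14:-→d15:-→d16:H1→d17:-  best=H1
  add 42.58.208.92/32 -> H3 at depth 32
  ? 228.37.226.50  path d0:H3→d1:-→d2:-→d3:-  best=H3
  add 130.162.58.0/24 -> H0 at depth 24
  add 130.160.0.0/12 -> H1 at depth 12
  add 244.125.0.0/16 -> H0 at depth 16
  ? 130.162.58.0  path d0:H3→d1:-→d2:-→d3:-→d4:-→d5:-→d6:-→d7:-→d8:-→d9:-→d10:H3→d11:-→d12:H1→d13:-→d14:-→d15:-→d16:-→d17:-→d18:-→d19:-→d20:-→d21:-→d22:-→d23:-→d24:H0  best=H0
  ? 244.125.0.24  path d0:H3→d1:-→d2:-→d3:-→d4:-→d5:-→d6:-→d7:-→d8:-→d9:-→d10:-→d11:-→d12:-→d13:-→d14:-→d15:-→d16:H0→d17:-  best=H0

== LOOKUPS ==
["H4","no-route","H1","H0","H0","H1","H1","H3","H3","H3","H3","H3","H1","H1","H1","H3","H0","H0"]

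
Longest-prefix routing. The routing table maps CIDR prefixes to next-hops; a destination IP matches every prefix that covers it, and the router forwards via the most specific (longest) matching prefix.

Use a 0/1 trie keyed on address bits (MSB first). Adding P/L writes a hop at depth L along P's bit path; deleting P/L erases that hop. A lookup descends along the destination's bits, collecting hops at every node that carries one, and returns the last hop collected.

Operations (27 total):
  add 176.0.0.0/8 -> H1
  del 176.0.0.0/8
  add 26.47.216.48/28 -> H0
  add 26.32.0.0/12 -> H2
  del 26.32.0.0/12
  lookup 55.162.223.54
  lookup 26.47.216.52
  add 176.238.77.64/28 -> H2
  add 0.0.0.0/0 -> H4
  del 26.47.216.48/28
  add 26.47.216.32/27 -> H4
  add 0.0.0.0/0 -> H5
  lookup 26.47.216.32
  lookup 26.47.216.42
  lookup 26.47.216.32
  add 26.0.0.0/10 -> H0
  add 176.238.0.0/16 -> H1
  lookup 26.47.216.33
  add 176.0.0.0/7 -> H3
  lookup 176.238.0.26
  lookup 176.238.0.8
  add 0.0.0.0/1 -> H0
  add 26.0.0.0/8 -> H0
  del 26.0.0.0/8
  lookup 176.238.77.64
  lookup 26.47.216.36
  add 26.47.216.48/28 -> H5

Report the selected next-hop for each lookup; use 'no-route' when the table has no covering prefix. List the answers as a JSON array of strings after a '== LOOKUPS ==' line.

Process each operation:
  add 176.0.0.0/8 -> H1 at depth 8
  del 176.0.0.0/8 (clear depth 8)
  add 26.47.216.48/28 -> H0 at depth 28
  add 26.32.0.0/12 -> H2 at depth 12
  del 26.32.0.0/12 (clear depth 12)
  lookup 55.162.223.54: bits 00 walk d0:-→d1:-→d2:- -> no-route
  lookup 26.47.216.52: bits 0001101000101111110110000011 walk d0:-→d1:-→d2:-→d3:-→d4:-→d5:-→d6:-→d7:-→d8:-→d9:-→d10:-→d11:-→d12:-→d13:-→d14:-→d15:-→d16:-→d17:-→d18:-→d19:-→d20:-→d21:-→d22:-→d23:-→d24:-→d25:-→d26:-→d27:-→d28:H0 -> H0
  add 176.238.77.64/28 -> H2 at depth 28
  add 0.0.0.0/0 -> H4 at depth 0
  del 26.47.216.48/28 (clear depth 28)
  add 26.47.216.32/27 -> H4 at depth 27
  add 0.0.0.0/0 -> H5 at depth 0
  lookup 26.47.216.32: bits 000110100010111111011000001 walk d0:H5→d1:-→d2:-→d3:-→d4:-→d5:-→d6:-→d7:-→d8:-→d9:-→d10:-→d11:-→d12:-→d13:-→d14:-→d15:-→d16:-→d17:-→d18:-→d19:-→d20:-→d21:-→d22:-→d23:-→d24:-→d25:-→d26:-→d27:H4 -> H4
  lookup 26.47.216.42: bits 000110100010111111011000001 walk d0:H5→d1:-→d2:-→d3:-→d4:-→d5:-→d6:-→d7:-→d8:-→d9:-→d10:-→d11:-→d12:-→d13:-→d14:-→d15:-→d16:-→d17:-→d18:-→d19:-→d20:-→d21:-→d22:-→d23:-→d24:-→d25:-→d26:-→d27:H4 -> H4
  lookup 26.47.216.32: bits 000110100010111111011000001 walk d0:H5→d1:-→d2:-→d3:-→d4:-→d5:-→d6:-→d7:-→d8:-→d9:-→d10:-→d11:-→d12:-→d13:-→d14:-→d15:-→d16:-→d17:-→d18:-→d19:-→d20:-→d21:-→d22:-→d23:-→d24:-→d25:-→d26:-→d27:H4 -> H4
  add 26.0.0.0/10 -> H0 at depth 10
  add 176.238.0.0/16 -> H1 at depth 16
  lookup 26.47.216.33: bits 000110100010111111011000001 walk d0:H5→d1:-→d2:-→d3:-→d4:-→d5:-→d6:-→d7:-→d8:-→d9:-→d10:H0→d11:-→d12:-→d13:-→d14:-→d15:-→d16:-→d17:-→d18:-→d19:-→d20:-→d21:-→d22:-→d23:-→d24:-→d25:-→d26:-→d27:H4 -> H4
  add 176.0.0.0/7 -> H3 at depth 7
  lookup 176.238.0.26: bits 10110000111011100 walk d0:H5→d1:-→d2:-→d3:-→d4:-→d5:-→d6:-→d7:H3→d8:-→d9:-→d10:-→d11:-→d12:-→d13:-→d14:-→d15:-→d16:H1→d17:- -> H1
  lookup 176.238.0.8: bits 10110000111011100 walk d0:H5→d1:-→d2:-→d3:-→d4:-→d5:-→d6:-→d7:H3→d8:-→d9:-→d10:-→d11:-→d12:-→d13:-→d14:-→d15:-→d16:H1→d17:- -> H1
  add 0.0.0.0/1 -> H0 at depth 1
  add 26.0.0.0/8 -> H0 at depth 8
  del 26.0.0.0/8 (clear depth 8)
  lookup 176.238.77.64: bits 1011000011101110010011010100 walk d0:H5→d1:-→d2:-→d3:-→d4:-→d5:-→d6:-→d7:H3→d8:-→d9:-→d10:-→d11:-→d12:-→d13:-→d14:-→d15:-→d16:H1→d17:-→d18:-→d19:-→d20:-→d21:-→d22:-→d23:-→d24:-→d25:-→d26:-→d27:-→d28:H2 -> H2
  lookup 26.47.216.36: bits 000110100010111111011000001 walk d0:H5→d1:H0→d2:-→d3:-→d4:-→d5:-→d6:-→d7:-→d8:-→d9:-→d10:H0→d11:-→d12:-→d13:-→d14:-→d15:-→d16:-→d17:-→d18:-→d19:-→d20:-→d21:-→d22:-→d23:-→d24:-→d25:-→d26:-→d27:H4 -> H4
  add 26.47.216.48/28 -> H5 at depth 28

== LOOKUPS ==
["no-route","H0","H4","H4","H4","H4","H1","H1","H2","H4"]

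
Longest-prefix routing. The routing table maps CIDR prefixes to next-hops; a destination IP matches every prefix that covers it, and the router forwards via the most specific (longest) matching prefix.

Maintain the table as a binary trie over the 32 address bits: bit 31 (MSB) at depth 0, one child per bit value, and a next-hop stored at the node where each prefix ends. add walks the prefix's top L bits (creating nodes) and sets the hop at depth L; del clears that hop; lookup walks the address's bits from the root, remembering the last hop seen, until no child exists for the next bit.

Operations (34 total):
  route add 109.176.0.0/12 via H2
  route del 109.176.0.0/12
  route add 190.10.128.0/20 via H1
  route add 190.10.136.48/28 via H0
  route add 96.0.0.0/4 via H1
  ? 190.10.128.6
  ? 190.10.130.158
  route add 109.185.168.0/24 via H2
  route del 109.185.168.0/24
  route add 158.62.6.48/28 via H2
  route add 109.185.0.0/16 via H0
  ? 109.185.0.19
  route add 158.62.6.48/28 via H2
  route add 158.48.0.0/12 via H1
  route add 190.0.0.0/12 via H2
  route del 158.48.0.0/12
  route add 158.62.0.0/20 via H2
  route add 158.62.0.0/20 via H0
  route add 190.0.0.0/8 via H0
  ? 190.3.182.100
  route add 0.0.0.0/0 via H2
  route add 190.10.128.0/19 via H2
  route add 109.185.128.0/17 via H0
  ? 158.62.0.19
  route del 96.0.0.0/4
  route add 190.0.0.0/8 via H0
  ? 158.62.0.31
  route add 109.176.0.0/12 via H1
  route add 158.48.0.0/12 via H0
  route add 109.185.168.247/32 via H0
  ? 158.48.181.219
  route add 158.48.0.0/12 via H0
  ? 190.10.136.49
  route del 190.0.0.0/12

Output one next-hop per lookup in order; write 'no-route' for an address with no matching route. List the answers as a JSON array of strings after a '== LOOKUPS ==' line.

Trace:
  + 109.176.0.0/12 (H2) depth=12
  - 109.176.0.0/12 clear@12
  + 190.10.128.0/20 (H1) depth=20
  + 190.10.136.48/28 (H0) depth=28
  + 96.0.0.0/4 (H1) depth=4
  Q 190.10.128.6: descend 10111110000010101000 ; hops seen [H1] ; pick H1
  Q 190.10.130.158: descend 10111110000010101000 ; hops seen [H1] ; pick H1
  + 109.185.168.0/24 (H2) depth=24
  - 109.185.168.0/24 clear@24
  + 158.62.6.48/28 (H2) depth=28
  + 109.185.0.0/16 (H0) depth=16
  Q 109.185.0.19: descend 0110110110111001 ; hops seen [H1,H0] ; pick H0
  + 158.62.6.48/28 (H2) depth=28
  + 158.48.0.0/12 (H1) depth=12
  + 190.0.0.0/12 (H2) depth=12
  - 158.48.0.0/12 clear@12
  + 158.62.0.0/20 (H2) depth=20
  + 158.62.0.0/20 (H0) depth=20
  + 190.0.0.0/8 (H0) depth=8
  Q 190.3.182.100: descend 101111100000 ; hops seen [H0,H2] ; pick H2
  + 0.0.0.0/0 (H2) depth=0
  + 190.10.128.0/19 (H2) depth=19
  + 109.185.128.0/17 (H0) depth=17
  Q 158.62.0.19: descend 100111100011111000000 ; hops seen [H2,H0] ; pick H0
  - 96.0.0.0/4 clear@4
  + 190.0.0.0/8 (H0) depth=8
  Q 158.62.0.31: descend 100111100011111000000 ; hops seen [H2,H0] ; pick H0
  + 109.176.0.0/12 (H1) depth=12
  + 158.48.0.0/12 (H0) depth=12
  + 109.185.168.247/32 (H0) depth=32
  Q 158.48.181.219: descend 100111100011 ; hops seen [H2,H0] ; pick H0
  + 158.48.0.0/12 (H0) depth=12
  Q 190.10.136.49: descend 1011111000001010100010000011 ; hops seen [H2,H0,H2,H2,H1,H0] ; pick H0
  - 190.0.0.0/12 clear@12

== LOOKUPS ==
["H1","H1","H0","H2","H0","H0","H0","H0"]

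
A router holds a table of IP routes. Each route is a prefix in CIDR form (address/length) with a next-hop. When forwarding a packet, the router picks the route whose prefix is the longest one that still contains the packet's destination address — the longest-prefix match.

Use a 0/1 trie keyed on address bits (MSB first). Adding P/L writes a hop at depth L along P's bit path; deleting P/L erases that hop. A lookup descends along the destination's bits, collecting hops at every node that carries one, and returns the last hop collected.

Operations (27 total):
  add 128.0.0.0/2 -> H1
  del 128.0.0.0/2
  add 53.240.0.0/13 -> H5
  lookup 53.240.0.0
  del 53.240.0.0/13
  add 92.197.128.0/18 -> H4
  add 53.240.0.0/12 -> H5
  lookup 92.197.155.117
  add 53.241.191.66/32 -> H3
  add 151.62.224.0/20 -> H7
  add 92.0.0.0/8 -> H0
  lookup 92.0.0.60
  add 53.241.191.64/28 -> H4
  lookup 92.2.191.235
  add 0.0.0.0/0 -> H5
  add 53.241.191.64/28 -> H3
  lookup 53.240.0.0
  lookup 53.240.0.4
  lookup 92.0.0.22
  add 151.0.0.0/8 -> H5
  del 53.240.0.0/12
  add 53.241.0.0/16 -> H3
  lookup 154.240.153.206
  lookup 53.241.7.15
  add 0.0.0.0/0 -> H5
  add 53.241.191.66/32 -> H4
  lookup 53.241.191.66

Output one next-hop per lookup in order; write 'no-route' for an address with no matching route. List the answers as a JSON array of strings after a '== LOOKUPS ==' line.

Apply in order:
  add 128.0.0.0/2 -> H1 at depth 2
  del 128.0.0.0/2 (clear depth 2)
  add 53.240.0.0/13 -> H5 at depth 13
  ? 53.240.0.0  path d0:-→d1:-→d2:-→d3:-→d4:-→d5:-→d6:-→d7:-→d8:-→d9:-→d10:-→d11:-→d12:-→d13:H5  best=H5
  del 53.240.0.0/13 (clear depth 13)
  add 92.197.128.0/18 -> H4 at depth 18
  add 53.240.0.0/12 -> H5 at depth 12
  ? 92.197.155.117  path d0:-→d1:-→d2:-→d3:-→d4:-→d5:-→d6:-→d7:-→d8:-→d9:-→d10:-→d11:-→d12:-→d13:-→d14:-→d15:-→d16:-→d17:-→d18:H4  best=H4
  add 53.241.191.66/32 -> H3 at depth 32
  add 151.62.224.0/20 -> H7 at depth 20
  add 92.0.0.0/8 -> H0 at depth 8
  ? 92.0.0.60  path d0:-→d1:-→d2:-→d3:-→d4:-→d5:-→d6:-→d7:-→d8:H0  best=H0
  add 53.241.191.64/28 -> H4 at depth 28
  ? 92.2.191.235  path d0:-→d1:-→d2:-→d3:-→d4:-→d5:-→d6:-→d7:-→d8:H0  best=H0
  add 0.0.0.0/0 -> H5 at depth 0
  add 53.241.191.64/28 -> H3 at depth 28
  ? 53.240.0.0  path d0:H5→d1:-→d2:-→d3:-→d4:-→d5:-→d6:-→d7:-→d8:-→d9:-→d10:-→d11:-→d12:H5→d13:-→d14:-→d15:-  best=H5
  ? 53.240.0.4  path d0:H5→d1:-→d2:-→d3:-→d4:-→d5:-→d6:-→d7:-→d8:-→d9:-→d10:-→d11:-→d12:H5→d13:-→d14:-→d15:-  best=H5
  ? 92.0.0.22  path d0:H5→d1:-→d2:-→d3:-→d4:-→d5:-→d6:-→d7:-→d8:H0  best=H0
  add 151.0.0.0/8 -> H5 at depth 8
  del 53.240.0.0/12 (clear depth 12)
  add 53.241.0.0/16 -> H3 at depth 16
  ? 154.240.153.206  path d0:H5→d1:-→d2:-→d3:-→d4:-  best=H5
  ? 53.241.7.15  path d0:H5→d1:-→d2:-→d3:-→d4:-→d5:-→d6:-→d7:-→d8:-→d9:-→d10:-→d11:-→d12:-→d13:-→d14:-→d15:-→d16:H3  best=H3
  add 0.0.0.0/0 -> H5 at depth 0
  add 53.241.191.66/32 -> H4 at depth 32
  ? 53.241.191.66  path d0:H5→d1:-→d2:-→d3:-→d4:-→d5:-→d6:-→d7:-→d8:-→d9:-→d10:-→d11:-→d12:-→d13:-→d14:-→d15:-→d16:H3→d17:-→d18:-→d19:-→d20:-→d21:-→d22:-→d23:-→d24:-→d25:-→d26:-→d27:-→d28:H3→d29:-→d30:-→d31:-→d32:H4  best=H4

== LOOKUPS ==
["H5","H4","H0","H0","H5","H5","H0","H5","H3","H4"]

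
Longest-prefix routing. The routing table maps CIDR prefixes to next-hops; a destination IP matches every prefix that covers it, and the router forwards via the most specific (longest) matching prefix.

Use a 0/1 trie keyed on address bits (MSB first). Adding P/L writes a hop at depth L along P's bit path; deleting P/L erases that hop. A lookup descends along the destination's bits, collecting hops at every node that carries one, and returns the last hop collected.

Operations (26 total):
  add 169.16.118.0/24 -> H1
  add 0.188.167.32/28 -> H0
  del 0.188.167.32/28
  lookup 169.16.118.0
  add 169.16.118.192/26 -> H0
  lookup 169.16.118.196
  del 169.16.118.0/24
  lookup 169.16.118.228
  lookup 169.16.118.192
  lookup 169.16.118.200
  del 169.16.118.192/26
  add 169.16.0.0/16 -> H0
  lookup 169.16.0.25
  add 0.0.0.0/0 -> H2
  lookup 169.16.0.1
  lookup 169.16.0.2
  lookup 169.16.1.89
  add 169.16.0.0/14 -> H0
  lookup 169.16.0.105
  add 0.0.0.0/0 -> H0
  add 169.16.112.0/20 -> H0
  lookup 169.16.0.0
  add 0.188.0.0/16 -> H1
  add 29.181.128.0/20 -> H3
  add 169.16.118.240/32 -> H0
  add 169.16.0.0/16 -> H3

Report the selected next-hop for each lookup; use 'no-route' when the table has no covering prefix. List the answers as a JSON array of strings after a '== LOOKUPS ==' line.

Apply in order:
  + 169.16.118.0/24 (H1) depth=24
  + 0.188.167.32/28 (H0) depth=28
  del 0.188.167.32/28 (clear depth 28)
  lookup 169.16.118.0: bits 101010010001000001110110 walk d0:-→d1:-→d2:-→d3:-→d4:-→d5:-→d6:-→d7:-→d8:-→d9:-→d10:-→d11:-→d12:-→d13:-→d14:-→d15:-→d16:-→d17:-→d18:-→d19:-→d20:-→d21:-→d22:-→d23:-→d24:H1 -> H1
  + 169.16.118.192/26 (H0) depth=26
  lookup 169.16.118.196: bits 10101001000100000111011011 walk d0:-→d1:-→d2:-→d3:-→d4:-→d5:-→d6:-→d7:-→d8:-→d9:-→d10:-→d11:-→d12:-→d13:-→d14:-→d15:-→d16:-→d17:-→d18:-→d19:-→d20:-→d21:-→d22:-→d23:-→d24:H1→d25:-→d26:H0 -> H0
  del 169.16.118.0/24 (clear depth 24)
  lookup 169.16.118.228: bits 10101001000100000111011011 walk d0:-→d1:-→d2:-→d3:-→d4:-→d5:-→d6:-→d7:-→d8:-→d9:-→d10:-→d11:-→d12:-→d13:-→d14:-→d15:-→d16:-→d17:-→d18:-→d19:-→d20:-→d21:-→d22:-→d23:-→d24:-→d25:-→d26:H0 -> H0
  lookup 169.16.118.192: bits 10101001000100000111011011 walk d0:-→d1:-→d2:-→d3:-→d4:-→d5:-→d6:-→d7:-→d8:-→d9:-→d10:-→d11:-→d12:-→d13:-→d14:-→d15:-→d16:-→d17:-→d18:-→d19:-→d20:-→d21:-→d22:-→d23:-→d24:-→d25:-→d26:H0 -> H0
  lookup 169.16.118.200: bits 10101001000100000111011011 walk d0:-→d1:-→d2:-→d3:-→d4:-→d5:-→d6:-→d7:-→d8:-→d9:-→d10:-→d11:-→d12:-→d13:-→d14:-→d15:-→d16:-→d17:-→d18:-→d19:-→d20:-→d21:-→d22:-→d23:-→d24:-→d25:-→d26:H0 -> H0
  del 169.16.118.192/26 (clear depth 26)
  + 169.16.0.0/16 (H0) depth=16
  lookup 169.16.0.25: bits 10101001000100000 walk d0:-→d1:-→d2:-→d3:-→d4:-→d5:-→d6:-→d7:-→d8:-→d9:-→d10:-→d11:-→d12:-→d13:-→d14:-→d15:-→d16:H0→d17:- -> H0
  + 0.0.0.0/0 (H2) depth=0
  lookup 169.16.0.1: bits 10101001000100000 walk d0:H2→d1:-→d2:-→d3:-→d4:-→d5:-→d6:-→d7:-→d8:-→d9:-→d10:-→d11:-→d12:-→d13:-→d14:-→d15:-→d16:H0→d17:- -> H0
  lookup 169.16.0.2: bits 10101001000100000 walk d0:H2→d1:-→d2:-→d3:-→d4:-→d5:-→d6:-→d7:-→d8:-→d9:-→d10:-→d11:-→d12:-→d13:-→d14:-→d15:-→d16:H0→d17:- -> H0
  lookup 169.16.1.89: bits 10101001000100000 walk d0:H2→d1:-→d2:-→d3:-→d4:-→d5:-→d6:-→d7:-→d8:-→d9:-→d10:-→d11:-→d12:-→d13:-→d14:-→d15:-→d16:H0→d17:- -> H0
  + 169.16.0.0/14 (H0) depth=14
  lookup 169.16.0.105: bits 10101001000100000 walk d0:H2→d1:-→d2:-→d3:-→d4:-→d5:-→d6:-→d7:-→d8:-→d9:-→d10:-→d11:-→d12:-→d13:-→d14:H0→d15:-→d16:H0→d17:- -> H0
  + 0.0.0.0/0 (H0) depth=0
  + 169.16.112.0/20 (H0) depth=20
  lookup 169.16.0.0: bits 10101001000100000 walk d0:H0→d1:-→d2:-→d3:-→d4:-→d5:-→d6:-→d7:-→d8:-→d9:-→d10:-→d11:-→d12:-→d13:-→d14:H0→d15:-→d16:H0→d17:- -> H0
  + 0.188.0.0/16 (H1) depth=16
  + 29.181.128.0/20 (H3) depth=20
  + 169.16.118.240/32 (H0) depth=32
  + 169.16.0.0/16 (H3) depth=16

== LOOKUPS ==
["H1","H0","H0","H0","H0","H0","H0","H0","H0","H0","H0"]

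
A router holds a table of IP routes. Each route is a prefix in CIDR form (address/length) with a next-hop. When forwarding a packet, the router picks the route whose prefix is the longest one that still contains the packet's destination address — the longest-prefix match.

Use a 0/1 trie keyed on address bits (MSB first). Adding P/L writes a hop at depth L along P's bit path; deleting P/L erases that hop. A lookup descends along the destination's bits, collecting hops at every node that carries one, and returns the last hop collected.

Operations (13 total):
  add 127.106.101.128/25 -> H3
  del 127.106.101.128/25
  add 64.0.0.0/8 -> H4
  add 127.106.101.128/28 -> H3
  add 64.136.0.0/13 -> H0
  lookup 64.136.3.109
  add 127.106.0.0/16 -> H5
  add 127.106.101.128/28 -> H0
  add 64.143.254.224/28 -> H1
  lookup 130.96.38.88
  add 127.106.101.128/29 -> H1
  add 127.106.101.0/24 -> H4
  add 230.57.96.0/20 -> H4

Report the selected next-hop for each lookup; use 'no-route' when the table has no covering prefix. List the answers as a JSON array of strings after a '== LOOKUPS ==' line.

Trace:
  add 127.106.101.128/25 -> H3 at depth 25
  - 127.106.101.128/25 clear@25
  add 64.0.0.0/8 -> H4 at depth 8
  add 127.106.101.128/28 -> H3 at depth 28
  add 64.136.0.0/13 -> H0 at depth 13
  lookup 64.136.3.109: bits 0100000010001 walk d0:-→d1:-→d2:-→d3:-→d4:-→d5:-→d6:-→d7:-→d8:H4→d9:-→d10:-→d11:-→d12:-→d13:H0 -> H0
  add 127.106.0.0/16 -> H5 at depth 16
  add 127.106.101.128/28 -> H0 at depth 28
  add 64.143.254.224/28 -> H1 at depth 28
  lookup 130.96.38.88: bits ε walk d0:- -> no-route
  add 127.106.101.128/29 -> H1 at depth 29
  add 127.106.101.0/24 -> H4 at depth 24
  add 230.57.96.0/20 -> H4 at depth 20

== LOOKUPS ==
["H0","no-route"]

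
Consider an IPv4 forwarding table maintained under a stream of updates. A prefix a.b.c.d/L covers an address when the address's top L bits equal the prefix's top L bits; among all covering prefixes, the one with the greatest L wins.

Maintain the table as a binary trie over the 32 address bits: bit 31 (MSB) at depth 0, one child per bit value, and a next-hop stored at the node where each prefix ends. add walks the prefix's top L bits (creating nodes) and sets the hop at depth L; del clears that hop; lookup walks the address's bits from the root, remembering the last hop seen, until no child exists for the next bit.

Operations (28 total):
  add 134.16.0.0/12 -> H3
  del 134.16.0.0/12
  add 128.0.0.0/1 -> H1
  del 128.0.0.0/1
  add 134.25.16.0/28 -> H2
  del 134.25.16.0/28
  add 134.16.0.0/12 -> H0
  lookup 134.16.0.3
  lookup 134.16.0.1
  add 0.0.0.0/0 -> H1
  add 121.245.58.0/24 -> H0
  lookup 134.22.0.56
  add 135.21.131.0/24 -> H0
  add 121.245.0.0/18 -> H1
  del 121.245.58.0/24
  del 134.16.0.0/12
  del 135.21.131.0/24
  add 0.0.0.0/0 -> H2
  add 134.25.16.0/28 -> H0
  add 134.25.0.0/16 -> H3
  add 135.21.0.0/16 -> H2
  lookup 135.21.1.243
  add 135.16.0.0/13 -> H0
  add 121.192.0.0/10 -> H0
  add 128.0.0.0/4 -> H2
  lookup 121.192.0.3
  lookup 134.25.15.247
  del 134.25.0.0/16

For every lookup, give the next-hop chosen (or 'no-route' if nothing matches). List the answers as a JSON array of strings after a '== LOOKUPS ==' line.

Apply in order:
  + 134.16.0.0/12 (H3) depth=12
  - 134.16.0.0/12 clear@12
  + 128.0.0.0/1 (H1) depth=1
  - 128.0.0.0/1 clear@1
  + 134.25.16.0/28 (H2) depth=28
  - 134.25.16.0/28 clear@28
  + 134.16.0.0/12 (H0) depth=12
  Q 134.16.0.3: descend 100001100001 ; hops seen [H0] ; pick H0
  Q 134.16.0.1: descend 100001100001 ; hops seen [H0] ; pick H0
  + 0.0.0.0/0 (H1) depth=0
  + 121.245.58.0/24 (H0) depth=24
  Q 134.22.0.56: descend 100001100001 ; hops seen [H1,H0] ; pick H0
  + 135.21.131.0/24 (H0) depth=24
  + 121.245.0.0/18 (H1) depth=18
  - 121.245.58.0/24 clear@24
  - 134.16.0.0/12 clear@12
  - 135.21.131.0/24 clear@24
  + 0.0.0.0/0 (H2) depth=0
  + 134.25.16.0/28 (H0) depth=28
  + 134.25.0.0/16 (H3) depth=16
  + 135.21.0.0/16 (H2) depth=16
  Q 135.21.1.243: descend 1000011100010101 ; hops seen [H2,H2] ; pick H2
  + 135.16.0.0/13 (H0) depth=13
  + 121.192.0.0/10 (H0) depth=10
  + 128.0.0.0/4 (H2) depth=4
  Q 121.192.0.3: descend 0111100111 ; hops seen [H2,H0] ; pick H0
  Q 134.25.15.247: descend 1000011000011001000 ; hops seen [H2,H2,H3] ; pick H3
  - 134.25.0.0/16 clear@16

== LOOKUPS ==
["H0","H0","H0","H2","H0","H3"]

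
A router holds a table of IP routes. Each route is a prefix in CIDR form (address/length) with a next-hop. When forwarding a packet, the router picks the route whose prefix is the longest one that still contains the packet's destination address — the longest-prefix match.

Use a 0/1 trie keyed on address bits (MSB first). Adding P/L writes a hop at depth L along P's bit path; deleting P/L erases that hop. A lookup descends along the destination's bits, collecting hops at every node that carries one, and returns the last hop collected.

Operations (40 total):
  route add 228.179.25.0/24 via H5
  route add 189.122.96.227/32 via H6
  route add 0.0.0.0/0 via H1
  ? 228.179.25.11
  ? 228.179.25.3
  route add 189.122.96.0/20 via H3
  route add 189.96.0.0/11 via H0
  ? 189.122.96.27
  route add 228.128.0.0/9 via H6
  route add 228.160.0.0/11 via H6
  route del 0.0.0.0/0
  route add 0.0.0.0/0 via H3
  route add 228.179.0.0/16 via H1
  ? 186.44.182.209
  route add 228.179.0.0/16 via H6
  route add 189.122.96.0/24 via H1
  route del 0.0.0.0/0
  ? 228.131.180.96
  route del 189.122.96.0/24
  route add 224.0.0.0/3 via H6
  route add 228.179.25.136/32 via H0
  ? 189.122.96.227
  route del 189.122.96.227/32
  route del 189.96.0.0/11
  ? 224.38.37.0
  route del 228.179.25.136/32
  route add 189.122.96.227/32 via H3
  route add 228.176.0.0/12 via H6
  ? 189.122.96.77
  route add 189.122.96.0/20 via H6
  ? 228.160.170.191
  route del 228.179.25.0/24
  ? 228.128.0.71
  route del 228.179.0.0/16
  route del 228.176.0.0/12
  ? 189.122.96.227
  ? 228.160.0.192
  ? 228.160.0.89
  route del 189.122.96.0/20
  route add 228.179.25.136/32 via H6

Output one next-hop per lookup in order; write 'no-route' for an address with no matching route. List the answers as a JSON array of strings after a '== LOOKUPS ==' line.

Process each operation:
  + 228.179.25.0/24 (H5) depth=24
  + 189.122.96.227/32 (H6) depth=32
  + 0.0.0.0/0 (H1) depth=0
  Q 228.179.25.11: descend 111001001011001100011001 ; hops seen [H1,H5] ; pick H5
  Q 228.179.25.3: descend 111001001011001100011001 ; hops seen [H1,H5] ; pick H5
  + 189.122.96.0/20 (H3) depth=20
  + 189.96.0.0/11 (H0) depth=11
  Q 189.122.96.27: descend 101111010111101001100000 ; hops seen [H1,H0,H3] ; pick H3
  + 228.128.0.0/9 (H6) depth=9
  + 228.160.0.0/11 (H6) depth=11
  - 0.0.0.0/0 clear@0
  + 0.0.0.0/0 (H3) depth=0
  + 228.179.0.0/16 (H1) depth=16
  Q 186.44.182.209: descend 10111 ; hops seen [H3] ; pick H3
  + 228.179.0.0/16 (H6) depth=16
  + 189.122.96.0/24 (H1) depth=24
  - 0.0.0.0/0 clear@0
  Q 228.131.180.96: descend 1110010010 ; hops seen [H6] ; pick H6
  - 189.122.96.0/24 clear@24
  + 224.0.0.0/3 (H6) depth=3
  + 228.179.25.136/32 (H0) depth=32
  Q 189.122.96.227: descend 10111101011110100110000011100011 ; hops seen [H0,H3,H6] ; pick H6
  - 189.122.96.227/32 clear@32
  - 189.96.0.0/11 clear@11
  Q 224.38.37.0: descend 11100 ; hops seen [H6] ; pick H6
  - 228.179.25.136/32 clear@32
  + 189.122.96.227/32 (H3) depth=32
  + 228.176.0.0/12 (H6) depth=12
  Q 189.122.96.77: descend 101111010111101001100000 ; hops seen [H3] ; pick H3
  + 189.122.96.0/20 (H6) depth=20
  Q 228.160.170.191: descend 11100100101 ; hops seen [H6,H6,H6] ; pick H6
  - 228.179.25.0/24 clear@24
  Q 228.128.0.71: descend 1110010010 ; hops seen [H6,H6] ; pick H6
  - 228.179.0.0/16 clear@16
  - 228.176.0.0/12 clear@12
  Q 189.122.96.227: descend 10111101011110100110000011100011 ; hops seen [H6,H3] ; pick H3
  Q 228.160.0.192: descend 11100100101 ; hops seen [H6,H6,H6] ; pick H6
  Q 228.160.0.89: descend 11100100101 ; hops seen [H6,H6,H6] ; pick H6
  - 189.122.96.0/20 clear@20
  + 228.179.25.136/32 (H6) depth=32

== LOOKUPS ==
["H5","H5","H3","H3","H6","H6","H6","H3","H6","H6","H3","H6","H6"]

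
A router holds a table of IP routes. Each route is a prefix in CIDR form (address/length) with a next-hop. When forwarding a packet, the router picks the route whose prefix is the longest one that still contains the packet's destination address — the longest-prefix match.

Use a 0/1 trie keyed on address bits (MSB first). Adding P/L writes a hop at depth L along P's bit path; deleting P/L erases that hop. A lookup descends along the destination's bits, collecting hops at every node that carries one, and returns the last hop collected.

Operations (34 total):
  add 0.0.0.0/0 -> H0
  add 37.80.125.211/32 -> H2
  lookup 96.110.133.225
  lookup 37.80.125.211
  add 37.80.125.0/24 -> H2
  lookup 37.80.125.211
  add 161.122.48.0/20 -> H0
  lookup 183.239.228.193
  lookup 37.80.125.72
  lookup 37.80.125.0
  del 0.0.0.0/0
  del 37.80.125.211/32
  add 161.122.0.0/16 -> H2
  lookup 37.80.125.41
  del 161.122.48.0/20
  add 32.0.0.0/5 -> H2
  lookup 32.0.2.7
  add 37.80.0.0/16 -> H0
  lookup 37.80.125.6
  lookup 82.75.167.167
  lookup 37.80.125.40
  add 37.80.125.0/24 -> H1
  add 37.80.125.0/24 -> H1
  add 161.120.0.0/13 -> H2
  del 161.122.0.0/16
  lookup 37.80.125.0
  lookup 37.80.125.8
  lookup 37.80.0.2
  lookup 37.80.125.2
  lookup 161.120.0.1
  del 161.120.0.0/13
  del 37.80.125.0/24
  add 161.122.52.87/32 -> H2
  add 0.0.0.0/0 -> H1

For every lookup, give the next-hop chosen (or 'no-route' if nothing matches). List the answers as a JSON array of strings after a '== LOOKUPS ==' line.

Process each operation:
  add 0.0.0.0/0 -> H0 at depth 0
  add 37.80.125.211/32 -> H2 at depth 32
  ? 96.110.133.225  path d0:H0→d1:-  best=H0
  ? 37.80.125.211  path d0:H0→d1:-→d2:-→d3:-→d4:-→d5:-→d6:-→d7:-→d8:-→d9:-→d10:-→d11:-→d12:-→d13:-→d14:-→d15:-→d16:-→d17:-→d18:-→d19:-→d20:-→d21:-→d22:-→d23:-→d24:-→d25:-→d26:-→d27:-→d28:-→d29:-→d30:-→d31:-→d32:H2  best=H2
  add 37.80.125.0/24 -> H2 at depth 24
  ? 37.80.125.211  path d0:H0→d1:-→d2:-→d3:-→d4:-→d5:-→d6:-→d7:-→d8:-→d9:-→d10:-→d11:-→d12:-→d13:-→d14:-→d15:-→d16:-→d17:-→d18:-→d19:-→d20:-→d21:-→d22:-→d23:-→d24:H2→d25:-→d26:-→d27:-→d28:-→d29:-→d30:-→d31:-→d32:H2  best=H2
  add 161.122.48.0/20 -> H0 at depth 20
  ? 183.239.228.193  path d0:H0→d1:-→d2:-→d3:-  best=H0
  ? 37.80.125.72  path d0:H0→d1:-→d2:-→d3:-→d4:-→d5:-→d6:-→d7:-→d8:-→d9:-→d10:-→d11:-→d12:-→d13:-→d14:-→d15:-→d16:-→d17:-→d18:-→d19:-→d20:-→d21:-→d22:-→d23:-→d24:H2  best=H2
  ? 37.80.125.0  path d0:H0→d1:-→d2:-→d3:-→d4:-→d5:-→d6:-→d7:-→d8:-→d9:-→d10:-→d11:-→d12:-→d13:-→d14:-→d15:-→d16:-→d17:-→d18:-→d19:-→d20:-→d21:-→d22:-→d23:-→d24:H2  best=H2
  - 0.0.0.0/0 clear@0
  - 37.80.125.211/32 clear@32
  add 161.122.0.0/16 -> H2 at depth 16
  ? 37.80.125.41  path d0:-→d1:-→d2:-→d3:-→d4:-→d5:-→d6:-→d7:-→d8:-→d9:-→d10:-→d11:-→d12:-→d13:-→d14:-→d15:-→d16:-→d17:-→d18:-→d19:-→d20:-→d21:-→d22:-→d23:-→d24:H2  best=H2
  - 161.122.48.0/20 clear@20
  add 32.0.0.0/5 -> H2 at depth 5
  ? 32.0.2.7  path d0:-→d1:-→d2:-→d3:-→d4:-→d5:H2  best=H2
  add 37.80.0.0/16 -> H0 at depth 16
  ? 37.80.125.6  path d0:-→d1:-→d2:-→d3:-→d4:-→d5:H2→d6:-→d7:-→d8:-→d9:-→d10:-→d11:-→d12:-→d13:-→d14:-→d15:-→d16:H0→d17:-→d18:-→d19:-→d20:-→d21:-→d22:-→d23:-→d24:H2  best=H2
  ? 82.75.167.167  path d0:-→d1:-  best=no-route
  ? 37.80.125.40  path d0:-→d1:-→d2:-→d3:-→d4:-→d5:H2→d6:-→d7:-→d8:-→d9:-→d10:-→d11:-→d12:-→d13:-→d14:-→d15:-→d16:H0→d17:-→d18:-→d19:-→d20:-→d21:-→d22:-→d23:-→d24:H2  best=H2
  add 37.80.125.0/24 -> H1 at depth 24
  add 37.80.125.0/24 -> H1 at depth 24
  add 161.120.0.0/13 -> H2 at depth 13
  - 161.122.0.0/16 clear@16
  ? 37.80.125.0  path d0:-→d1:-→d2:-→d3:-→d4:-→d5:H2→d6:-→d7:-→d8:-→d9:-→d10:-→d11:-→d12:-→d13:-→d14:-→d15:-→d16:H0→d17:-→d18:-→d19:-→d20:-→d21:-→d22:-→d23:-→d24:H1  best=H1
  ? 37.80.125.8  path d0:-→d1:-→d2:-→d3:-→d4:-→d5:H2→d6:-→d7:-→d8:-→d9:-→d10:-→d11:-→d12:-→d13:-→d14:-→d15:-→d16:H0→d17:-→d18:-→d19:-→d20:-→d21:-→d22:-→d23:-→d24:H1  best=H1
  ? 37.80.0.2  path d0:-→d1:-→d2:-→d3:-→d4:-→d5:H2→d6:-→d7:-→d8:-→d9:-→d10:-→d11:-→d12:-→d13:-→d14:-→d15:-→d16:H0→d17:-  best=H0
  ? 37.80.125.2  path d0:-→d1:-→d2:-→d3:-→d4:-→d5:H2→d6:-→d7:-→d8:-→d9:-→d10:-→d11:-→d12:-→d13:-→d14:-→d15:-→d16:H0→d17:-→d18:-→d19:-→d20:-→d21:-→d22:-→d23:-→d24:H1  best=H1
  ? 161.120.0.1  path d0:-→d1:-→d2:-→d3:-→d4:-→d5:-→d6:-→d7:-→d8:-→d9:-→d10:-→d11:-→d12:-→d13:H2→d14:-  best=H2
  - 161.120.0.0/13 clear@13
  - 37.80.125.0/24 clear@24
  add 161.122.52.87/32 -> H2 at depth 32
  add 0.0.0.0/0 -> H1 at depth 0

== LOOKUPS ==
["H0","H2","H2","H0","H2","H2","H2","H2","H2","no-route","H2","H1","H1","H0","H1","H2"]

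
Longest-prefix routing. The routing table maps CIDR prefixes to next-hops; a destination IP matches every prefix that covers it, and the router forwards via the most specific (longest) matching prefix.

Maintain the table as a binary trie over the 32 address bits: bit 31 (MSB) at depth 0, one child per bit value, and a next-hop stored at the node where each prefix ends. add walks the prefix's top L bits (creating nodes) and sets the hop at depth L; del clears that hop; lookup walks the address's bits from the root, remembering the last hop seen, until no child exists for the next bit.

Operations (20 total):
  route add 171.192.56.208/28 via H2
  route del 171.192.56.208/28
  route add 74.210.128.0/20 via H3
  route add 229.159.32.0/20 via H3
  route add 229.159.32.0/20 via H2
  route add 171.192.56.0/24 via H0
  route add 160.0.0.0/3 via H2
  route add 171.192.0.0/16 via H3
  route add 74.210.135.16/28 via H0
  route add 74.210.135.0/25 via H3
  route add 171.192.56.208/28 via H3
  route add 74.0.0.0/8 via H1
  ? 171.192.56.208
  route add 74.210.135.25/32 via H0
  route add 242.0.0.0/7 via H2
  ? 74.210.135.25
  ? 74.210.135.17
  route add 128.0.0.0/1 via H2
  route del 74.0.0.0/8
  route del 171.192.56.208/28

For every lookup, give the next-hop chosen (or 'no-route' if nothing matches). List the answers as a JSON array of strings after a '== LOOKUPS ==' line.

Process each operation:
  + 171.192.56.208/28 (H2) depth=28
  - 171.192.56.208/28 clear@28
  + 74.210.128.0/20 (H3) depth=20
  + 229.159.32.0/20 (H3) depth=20
  + 229.159.32.0/20 (H2) depth=20
  + 171.192.56.0/24 (H0) depth=24
  + 160.0.0.0/3 (H2) depth=3
  + 171.192.0.0/16 (H3) depth=16
  + 74.210.135.16/28 (H0) depth=28
  + 74.210.135.0/25 (H3) depth=25
  + 171.192.56.208/28 (H3) depth=28
  + 74.0.0.0/8 (H1) depth=8
  lookup 171.192.56.208: bits 1010101111000000001110001101 walk d0:-→d1:-→d2:-→d3:H2→d4:-→d5:-→d6:-→d7:-→d8:-→d9:-→d10:-→d11:-→d12:-→d13:-→d14:-→d15:-→d16:H3→d17:-→d18:-→d19:-→d20:-→d21:-→d22:-→d23:-→d24:H0→d25:-→d26:-→d27:-→d28:H3 -> H3
  + 74.210.135.25/32 (H0) depth=32
  + 242.0.0.0/7 (H2) depth=7
  lookup 74.210.135.25: bits 01001010110100101000011100011001 walk d0:-→d1:-→d2:-→d3:-→d4:-→d5:-→d6:-→d7:-→d8:H1→d9:-→d10:-→d11:-→d12:-→d13:-→d14:-→d15:-→d16:-→d17:-→d18:-→d19:-→d20:H3→d21:-→d22:-→d23:-→d24:-→d25:H3→d26:-→d27:-→d28:H0→d29:-→d30:-→d31:-→d32:H0 -> H0
  lookup 74.210.135.17: bits 0100101011010010100001110001 walk d0:-→d1:-→d2:-→d3:-→d4:-→d5:-→d6:-→d7:-→d8:H1→d9:-→d10:-→d11:-→d12:-→d13:-→d14:-→d15:-→d16:-→d17:-→d18:-→d19:-→d20:H3→d21:-→d22:-→d23:-→d24:-→d25:H3→d26:-→d27:-→d28:H0 -> H0
  + 128.0.0.0/1 (H2) depth=1
  - 74.0.0.0/8 clear@8
  - 171.192.56.208/28 clear@28

== LOOKUPS ==
["H3","H0","H0"]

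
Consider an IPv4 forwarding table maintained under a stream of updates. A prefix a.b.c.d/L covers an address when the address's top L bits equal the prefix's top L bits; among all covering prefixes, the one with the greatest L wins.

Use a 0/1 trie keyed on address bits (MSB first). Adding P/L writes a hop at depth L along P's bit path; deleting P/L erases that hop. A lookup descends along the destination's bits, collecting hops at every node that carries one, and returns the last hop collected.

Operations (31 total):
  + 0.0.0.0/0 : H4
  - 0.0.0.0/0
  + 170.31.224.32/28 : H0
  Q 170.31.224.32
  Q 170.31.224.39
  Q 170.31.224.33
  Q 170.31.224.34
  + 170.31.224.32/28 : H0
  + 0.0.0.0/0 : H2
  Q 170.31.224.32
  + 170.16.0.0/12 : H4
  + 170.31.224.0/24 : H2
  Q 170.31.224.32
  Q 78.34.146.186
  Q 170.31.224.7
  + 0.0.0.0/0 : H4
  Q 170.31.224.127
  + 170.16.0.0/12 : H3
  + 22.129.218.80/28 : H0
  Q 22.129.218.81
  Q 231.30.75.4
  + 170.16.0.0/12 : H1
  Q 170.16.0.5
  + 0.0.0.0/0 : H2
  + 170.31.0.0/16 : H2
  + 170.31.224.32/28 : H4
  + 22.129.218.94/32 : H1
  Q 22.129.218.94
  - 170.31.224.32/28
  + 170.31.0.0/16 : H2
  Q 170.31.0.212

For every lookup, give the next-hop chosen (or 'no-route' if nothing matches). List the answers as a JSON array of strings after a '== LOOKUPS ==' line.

Process each operation:
  add 0.0.0.0/0 -> H4 at depth 0
  del 0.0.0.0/0 (clear depth 0)
  add 170.31.224.32/28 -> H0 at depth 28
  Q 170.31.224.32: descend 1010101000011111111000000010 ; hops seen [H0] ; pick H0
  Q 170.31.224.39: descend 1010101000011111111000000010 ; hops seen [H0] ; pick H0
  Q 170.31.224.33: descend 1010101000011111111000000010 ; hops seen [H0] ; pick H0
  Q 170.31.224.34: descend 1010101000011111111000000010 ; hops seen [H0] ; pick H0
  add 170.31.224.32/28 -> H0 at depth 28
  add 0.0.0.0/0 -> H2 at depth 0
  Q 170.31.224.32: descend 1010101000011111111000000010 ; hops seen [H2,H0] ; pick H0
  add 170.16.0.0/12 -> H4 at depth 12
  add 170.31.224.0/24 -> H2 at depth 24
  Q 170.31.224.32: descend 1010101000011111111000000010 ; hops seen [H2,H4,H2,H0] ; pick H0
  Q 78.34.146.186: descend ε ; hops seen [H2] ; pick H2
  Q 170.31.224.7: descend 10101010000111111110000000 ; hops seen [H2,H4,H2] ; pick H2
  add 0.0.0.0/0 -> H4 at depth 0
  Q 170.31.224.127: descend 1010101000011111111000000 ; hops seen [H4,H4,H2] ; pick H2
  add 170.16.0.0/12 -> H3 at depth 12
  add 22.129.218.80/28 -> H0 at depth 28
  Q 22.129.218.81: descend 0001011010000001110110100101 ; hops seen [H4,H0] ; pick H0
  Q 231.30.75.4: descend 1 ; hops seen [H4] ; pick H4
  add 170.16.0.0/12 -> H1 at depth 12
  Q 170.16.0.5: descend 101010100001 ; hops seen [H4,H1] ; pick H1
  add 0.0.0.0/0 -> H2 at depth 0
  add 170.31.0.0/16 -> H2 at depth 16
  add 170.31.224.32/28 -> H4 at depth 28
  add 22.129.218.94/32 -> H1 at depth 32
  Q 22.129.218.94: descend 00010110100000011101101001011110 ; hops seen [H2,H0,H1] ; pick H1
  del 170.31.224.32/28 (clear depth 28)
  add 170.31.0.0/16 -> H2 at depth 16
  Q 170.31.0.212: descend 1010101000011111 ; hops seen [H2,H1,H2] ; pick H2

== LOOKUPS ==
["H0","H0","H0","H0","H0","H0","H2","H2","H2","H0","H4","H1","H1","H2"]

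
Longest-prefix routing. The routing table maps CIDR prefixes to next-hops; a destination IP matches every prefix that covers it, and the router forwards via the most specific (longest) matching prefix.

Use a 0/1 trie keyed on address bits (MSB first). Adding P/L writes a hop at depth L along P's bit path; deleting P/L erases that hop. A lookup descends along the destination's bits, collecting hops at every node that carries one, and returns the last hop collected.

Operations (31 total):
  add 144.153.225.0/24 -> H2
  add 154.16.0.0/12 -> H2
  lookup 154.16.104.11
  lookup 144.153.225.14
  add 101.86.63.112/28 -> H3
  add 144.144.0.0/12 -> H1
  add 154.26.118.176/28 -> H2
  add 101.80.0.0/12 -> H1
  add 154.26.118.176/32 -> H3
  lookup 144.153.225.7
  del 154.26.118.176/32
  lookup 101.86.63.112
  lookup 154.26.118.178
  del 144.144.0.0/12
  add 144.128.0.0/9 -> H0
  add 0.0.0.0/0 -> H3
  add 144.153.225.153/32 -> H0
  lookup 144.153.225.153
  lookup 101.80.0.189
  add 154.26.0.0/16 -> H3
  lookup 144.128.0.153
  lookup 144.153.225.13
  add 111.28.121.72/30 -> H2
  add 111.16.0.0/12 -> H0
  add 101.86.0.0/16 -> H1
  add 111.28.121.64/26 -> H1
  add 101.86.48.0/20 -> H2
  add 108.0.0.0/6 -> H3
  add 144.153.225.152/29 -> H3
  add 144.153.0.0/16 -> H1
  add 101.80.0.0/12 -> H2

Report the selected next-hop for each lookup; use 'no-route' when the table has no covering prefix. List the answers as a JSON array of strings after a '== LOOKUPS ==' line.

Process each operation:
  + 144.153.225.0/24 (H2) depth=24
  + 154.16.0.0/12 (H2) depth=12
  ? 154.16.104.11  path d0:-→d1:-→d2:-→d3:-→d4:-→d5:-→d6:-→d7:-→d8:-→d9:-→d10:-→d11:-→d12:H2  best=H2
  ? 144.153.225.14  path d0:-→d1:-→d2:-→d3:-→d4:-→d5:-→d6:-→d7:-→d8:-→d9:-→d10:-→d11:-→d12:-→d13:-→d14:-→d15:-→d16:-→d17:-→d18:-→d19:-→d20:-→d21:-→d22:-→d23:-→d24:H2  best=H2
  + 101.86.63.112/28 (H3) depth=28
  + 144.144.0.0/12 (H1) depth=12
  + 154.26.118.176/28 (H2) depth=28
  + 101.80.0.0/12 (H1) depth=12
  + 154.26.118.176/32 (H3) depth=32
  ? 144.153.225.7  path d0:-→d1:-→d2:-→d3:-→d4:-→d5:-→d6:-→d7:-→d8:-→d9:-→d10:-→d11:-→d12:H1→d13:-→d14:-→d15:-→d16:-→d17:-→d18:-→d19:-→d20:-→d21:-→d22:-→d23:-→d24:H2  best=H2
  del 154.26.118.176/32 (clear depth 32)
  ? 101.86.63.112  path d0:-→d1:-→d2:-→d3:-→d4:-→d5:-→d6:-→d7:-→d8:-→d9:-→d10:-→d11:-→d12:H1→d13:-→d14:-→d15:-→d16:-→d17:-→d18:-→d19:-→d20:-→d21:-→d22:-→d23:-→d24:-→d25:-→d26:-→d27:-→d28:H3  best=H3
  ? 154.26.118.178  path d0:-→d1:-→d2:-→d3:-→d4:-→d5:-→d6:-→d7:-→d8:-→d9:-→d10:-→d11:-→d12:H2→d13:-→d14:-→d15:-→d16:-→d17:-→d18:-→d19:-→d20:-→d21:-→d22:-→d23:-→d24:-→d25:-→d26:-→d27:-→d28:H2→d29:-→d30:-  best=H2
  del 144.144.0.0/12 (clear depth 12)
  + 144.128.0.0/9 (H0) depth=9
  + 0.0.0.0/0 (H3) depth=0
  + 144.153.225.153/32 (H0) depth=32
  ? 144.153.225.153  path d0:H3→d1:-→d2:-→d3:-→d4:-→d5:-→d6:-→d7:-→d8:-→d9:H0→d10:-→d11:-→d12:-→d13:-→d14:-→d15:-→d16:-→d17:-→d18:-→d19:-→d20:-→d21:-→d22:-→d23:-→d24:H2→d25:-→d26:-→d27:-→d28:-→d29:-→d30:-→d31:-→d32:H0  best=H0
  ? 101.80.0.189  path d0:H3→d1:-→d2:-→d3:-→d4:-→d5:-→d6:-→d7:-→d8:-→d9:-→d10:-→d11:-→d12:H1→d13:-  best=H1
  + 154.26.0.0/16 (H3) depth=16
  ? 144.128.0.153  path d0:H3→d1:-→d2:-→d3:-→d4:-→d5:-→d6:-→d7:-→d8:-→d9:H0→d10:-→d11:-  best=H0
  ? 144.153.225.13  path d0:H3→d1:-→d2:-→d3:-→d4:-→d5:-→d6:-→d7:-→d8:-→d9:H0→d10:-→d11:-→d12:-→d13:-→d14:-→d15:-→d16:-→d17:-→d18:-→d19:-→d20:-→d21:-→d22:-→d23:-→d24:H2  best=H2
  + 111.28.121.72/30 (H2) depth=30
  + 111.16.0.0/12 (H0) depth=12
  + 101.86.0.0/16 (H1) depth=16
  + 111.28.121.64/26 (H1) depth=26
  + 101.86.48.0/20 (H2) depth=20
  + 108.0.0.0/6 (H3) depth=6
  + 144.153.225.152/29 (H3) depth=29
  + 144.153.0.0/16 (H1) depth=16
  + 101.80.0.0/12 (H2) depth=12

== LOOKUPS ==
["H2","H2","H2","H3","H2","H0","H1","H0","H2"]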